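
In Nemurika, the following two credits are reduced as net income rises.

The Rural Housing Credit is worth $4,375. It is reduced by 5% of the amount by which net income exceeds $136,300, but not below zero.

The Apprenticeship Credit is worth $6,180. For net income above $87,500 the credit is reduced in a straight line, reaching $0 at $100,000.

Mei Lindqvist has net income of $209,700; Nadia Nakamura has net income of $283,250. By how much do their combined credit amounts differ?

Mei ($209,700): Rural Housing Credit: 5% of the $73,400 excess over $136,300 is $3,670; credit = $4,375 − $3,670 = $705. Apprenticeship Credit: $209,700 is at or above $100,000, so the credit is $0. total $705 + $0 = $705
Nadia ($283,250): Rural Housing Credit: 5% of the $146,950 excess over $136,300 is $7,347.50 ≥ base, so the credit is $0. Apprenticeship Credit: $283,250 is at or above $100,000, so the credit is $0. total $0 + $0 = $0
Difference: |$705 − $0| = $705.

$705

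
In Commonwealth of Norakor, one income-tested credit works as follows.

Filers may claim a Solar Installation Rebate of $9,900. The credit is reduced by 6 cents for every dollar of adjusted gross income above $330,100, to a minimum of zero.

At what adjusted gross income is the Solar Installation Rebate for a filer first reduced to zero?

The credit falls by 6% of each dollar above $330,100, so it reaches zero when the excess is $9,900 / 6% = $165,000: income = $330,100 + $165,000 = $495,100.

$495,100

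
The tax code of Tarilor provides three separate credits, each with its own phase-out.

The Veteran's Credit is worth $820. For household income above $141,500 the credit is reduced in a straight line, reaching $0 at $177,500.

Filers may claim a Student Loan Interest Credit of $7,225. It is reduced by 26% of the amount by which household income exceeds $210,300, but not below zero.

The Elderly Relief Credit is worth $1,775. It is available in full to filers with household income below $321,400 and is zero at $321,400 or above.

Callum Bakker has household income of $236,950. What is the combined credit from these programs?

$2,071

Veteran's Credit: $236,950 is at or above $177,500, so the credit is $0.
Student Loan Interest Credit: 26% of the $26,650 excess over $210,300 is $6,929; credit = $7,225 − $6,929 = $296.
Elderly Relief Credit: $236,950 is below the $321,400 cutoff, so the full $1,775 applies.
Total: $0 + $296 + $1,775 = $2,071.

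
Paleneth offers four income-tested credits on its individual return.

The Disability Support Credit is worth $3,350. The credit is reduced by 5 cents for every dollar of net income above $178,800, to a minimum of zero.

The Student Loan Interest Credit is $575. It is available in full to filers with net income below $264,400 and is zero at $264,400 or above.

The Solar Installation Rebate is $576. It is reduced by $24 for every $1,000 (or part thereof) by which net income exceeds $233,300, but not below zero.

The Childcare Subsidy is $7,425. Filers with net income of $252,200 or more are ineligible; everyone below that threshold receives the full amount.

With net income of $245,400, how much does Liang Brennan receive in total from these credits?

Disability Support Credit: 5% of the $66,600 excess over $178,800 is $3,330; credit = $3,350 − $3,330 = $20.
Student Loan Interest Credit: $245,400 is below the $264,400 cutoff, so the full $575 applies.
Solar Installation Rebate: income exceeds $233,300 by $12,100, which is 13 full-or-partial $1,000 increments; reduction = 13 × $24 = $312, leaving $264.
Childcare Subsidy: $245,400 is below the $252,200 cutoff, so the full $7,425 applies.
Total: $20 + $575 + $264 + $7,425 = $8,284.

$8,284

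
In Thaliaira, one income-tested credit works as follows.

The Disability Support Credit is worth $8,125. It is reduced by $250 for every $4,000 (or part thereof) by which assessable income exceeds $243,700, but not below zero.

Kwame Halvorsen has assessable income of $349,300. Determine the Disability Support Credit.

Disability Support Credit: income exceeds $243,700 by $105,600, which is 27 full-or-partial $4,000 increments; reduction = 27 × $250 = $6,750, leaving $1,375.

$1,375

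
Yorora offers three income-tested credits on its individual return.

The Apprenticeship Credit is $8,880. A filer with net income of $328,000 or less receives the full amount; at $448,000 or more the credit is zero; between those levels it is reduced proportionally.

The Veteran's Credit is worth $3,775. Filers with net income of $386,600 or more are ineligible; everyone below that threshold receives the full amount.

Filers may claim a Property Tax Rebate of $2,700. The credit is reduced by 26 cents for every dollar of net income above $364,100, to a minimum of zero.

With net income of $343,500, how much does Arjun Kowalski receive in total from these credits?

Apprenticeship Credit: $343,500 is $15,500 into a $120,000 phase-out range, leaving 104,500/120,000 of the credit: $8,880 × 104,500/120,000 = $7,733.
Veteran's Credit: $343,500 is below the $386,600 cutoff, so the full $3,775 applies.
Property Tax Rebate: $343,500 is at or below the $364,100 threshold, so the full $2,700 applies.
Total: $7,733 + $3,775 + $2,700 = $14,208.

$14,208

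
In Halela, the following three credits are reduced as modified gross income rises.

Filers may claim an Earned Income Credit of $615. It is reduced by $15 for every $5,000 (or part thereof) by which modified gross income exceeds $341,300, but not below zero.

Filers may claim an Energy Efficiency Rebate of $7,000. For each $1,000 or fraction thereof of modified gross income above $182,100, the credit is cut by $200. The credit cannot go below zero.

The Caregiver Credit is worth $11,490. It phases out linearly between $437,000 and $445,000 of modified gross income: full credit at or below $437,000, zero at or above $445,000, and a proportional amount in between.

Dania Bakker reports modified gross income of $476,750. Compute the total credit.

$195

Earned Income Credit: income exceeds $341,300 by $135,450, which is 28 full-or-partial $5,000 increments; reduction = 28 × $15 = $420, leaving $195.
Energy Efficiency Rebate: income exceeds $182,100 by $294,650 → 295 increments × $200 = $59,000 ≥ base, so the credit is $0.
Caregiver Credit: $476,750 is at or above $445,000, so the credit is $0.
Total: $195 + $0 + $0 = $195.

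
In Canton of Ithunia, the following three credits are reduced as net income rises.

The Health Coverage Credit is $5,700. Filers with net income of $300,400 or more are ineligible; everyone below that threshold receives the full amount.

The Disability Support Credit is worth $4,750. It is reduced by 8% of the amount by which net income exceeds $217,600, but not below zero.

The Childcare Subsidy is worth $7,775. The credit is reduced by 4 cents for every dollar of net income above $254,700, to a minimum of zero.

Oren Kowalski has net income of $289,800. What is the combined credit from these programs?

Health Coverage Credit: $289,800 is below the $300,400 cutoff, so the full $5,700 applies.
Disability Support Credit: 8% of the $72,200 excess over $217,600 is $5,776 ≥ base, so the credit is $0.
Childcare Subsidy: 4% of the $35,100 excess over $254,700 is $1,404; credit = $7,775 − $1,404 = $6,371.
Total: $5,700 + $0 + $6,371 = $12,071.

$12,071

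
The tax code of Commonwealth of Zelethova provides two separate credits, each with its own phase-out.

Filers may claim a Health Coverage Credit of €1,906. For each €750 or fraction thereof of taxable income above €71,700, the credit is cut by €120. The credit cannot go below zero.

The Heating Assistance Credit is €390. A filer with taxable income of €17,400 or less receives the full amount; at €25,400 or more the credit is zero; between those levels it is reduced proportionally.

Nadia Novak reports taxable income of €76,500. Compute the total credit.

Health Coverage Credit: income exceeds €71,700 by €4,800, which is 7 full-or-partial €750 increments; reduction = 7 × €120 = €840, leaving €1,066.
Heating Assistance Credit: €76,500 is at or above €25,400, so the credit is €0.
Total: €1,066 + €0 = €1,066.

€1,066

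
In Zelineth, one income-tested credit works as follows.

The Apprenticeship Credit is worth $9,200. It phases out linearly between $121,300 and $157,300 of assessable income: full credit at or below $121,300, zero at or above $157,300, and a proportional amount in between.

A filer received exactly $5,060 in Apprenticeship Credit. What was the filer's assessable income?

$137,500

$5,060 is 5,060/9,200 of the full $9,200, so 4,140/9,200 of the $36,000 range has been used: income = $121,300 + $36,000 × 4,140/9,200 = $137,500.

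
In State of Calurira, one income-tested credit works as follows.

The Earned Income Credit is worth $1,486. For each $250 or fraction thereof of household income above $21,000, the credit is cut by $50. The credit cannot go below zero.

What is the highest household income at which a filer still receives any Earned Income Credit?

After 29 increments the reduction is 29 × $50 = $1,450, leaving $36; one more increment wipes it out. Increment 29 ends at excess 29 × $250 = $7,250, so the highest qualifying income is $21,000 + $7,250 = $28,250.

$28,250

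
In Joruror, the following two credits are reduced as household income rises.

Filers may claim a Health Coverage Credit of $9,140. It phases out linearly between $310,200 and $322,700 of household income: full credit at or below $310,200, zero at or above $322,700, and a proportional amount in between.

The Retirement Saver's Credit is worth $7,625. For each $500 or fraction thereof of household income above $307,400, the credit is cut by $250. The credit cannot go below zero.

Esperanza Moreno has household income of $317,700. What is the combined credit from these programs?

$6,031

Health Coverage Credit: $317,700 is $7,500 into a $12,500 phase-out range, leaving 5,000/12,500 of the credit: $9,140 × 5,000/12,500 = $3,656.
Retirement Saver's Credit: income exceeds $307,400 by $10,300, which is 21 full-or-partial $500 increments; reduction = 21 × $250 = $5,250, leaving $2,375.
Total: $3,656 + $2,375 = $6,031.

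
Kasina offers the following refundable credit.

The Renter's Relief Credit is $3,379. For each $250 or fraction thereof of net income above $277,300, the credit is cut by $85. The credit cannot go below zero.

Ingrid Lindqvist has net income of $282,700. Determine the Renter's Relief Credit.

Renter's Relief Credit: income exceeds $277,300 by $5,400, which is 22 full-or-partial $250 increments; reduction = 22 × $85 = $1,870, leaving $1,509.

$1,509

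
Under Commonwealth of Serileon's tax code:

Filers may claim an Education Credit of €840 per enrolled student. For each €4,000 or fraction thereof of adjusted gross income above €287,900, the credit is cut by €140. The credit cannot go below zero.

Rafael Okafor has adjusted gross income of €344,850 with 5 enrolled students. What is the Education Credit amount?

€2,100

Education Credit: base = 5 × €840 = €4,200. income exceeds €287,900 by €56,950, which is 15 full-or-partial €4,000 increments; reduction = 15 × €140 = €2,100, leaving €2,100.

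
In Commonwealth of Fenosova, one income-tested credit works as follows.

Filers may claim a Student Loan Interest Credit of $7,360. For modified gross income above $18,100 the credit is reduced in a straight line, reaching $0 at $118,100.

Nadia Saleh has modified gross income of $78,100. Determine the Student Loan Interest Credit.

Student Loan Interest Credit: $78,100 is $60,000 into a $100,000 phase-out range, leaving 40,000/100,000 of the credit: $7,360 × 40,000/100,000 = $2,944.

$2,944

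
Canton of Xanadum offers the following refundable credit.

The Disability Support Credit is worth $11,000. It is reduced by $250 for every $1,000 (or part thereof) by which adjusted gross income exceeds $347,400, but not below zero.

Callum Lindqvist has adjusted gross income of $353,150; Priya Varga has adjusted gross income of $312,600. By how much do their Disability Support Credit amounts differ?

$1,500

Callum ($353,150): Disability Support Credit: income exceeds $347,400 by $5,750, which is 6 full-or-partial $1,000 increments; reduction = 6 × $250 = $1,500, leaving $9,500.
Priya ($312,600): Disability Support Credit: $312,600 is at or below the $347,400 threshold, so the full $11,000 applies.
Difference: |$9,500 − $11,000| = $1,500.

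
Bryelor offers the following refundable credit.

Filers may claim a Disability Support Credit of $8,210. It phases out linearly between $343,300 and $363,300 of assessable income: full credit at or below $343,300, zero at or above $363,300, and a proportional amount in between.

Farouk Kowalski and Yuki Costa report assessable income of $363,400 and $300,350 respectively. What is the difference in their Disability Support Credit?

Farouk ($363,400): Disability Support Credit: $363,400 is at or above $363,300, so the credit is $0.
Yuki ($300,350): Disability Support Credit: $300,350 is at or below the $343,300 threshold, so the full $8,210 applies.
Difference: |$0 − $8,210| = $8,210.

$8,210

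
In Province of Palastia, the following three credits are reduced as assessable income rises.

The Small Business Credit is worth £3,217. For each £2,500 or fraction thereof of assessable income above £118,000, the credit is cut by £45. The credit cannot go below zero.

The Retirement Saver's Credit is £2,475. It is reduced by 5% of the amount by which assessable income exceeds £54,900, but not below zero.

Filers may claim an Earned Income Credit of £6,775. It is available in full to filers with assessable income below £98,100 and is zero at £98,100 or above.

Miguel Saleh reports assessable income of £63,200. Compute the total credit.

Small Business Credit: £63,200 is at or below the £118,000 threshold, so the full £3,217 applies.
Retirement Saver's Credit: 5% of the £8,300 excess over £54,900 is £415; credit = £2,475 − £415 = £2,060.
Earned Income Credit: £63,200 is below the £98,100 cutoff, so the full £6,775 applies.
Total: £3,217 + £2,060 + £6,775 = £12,052.

£12,052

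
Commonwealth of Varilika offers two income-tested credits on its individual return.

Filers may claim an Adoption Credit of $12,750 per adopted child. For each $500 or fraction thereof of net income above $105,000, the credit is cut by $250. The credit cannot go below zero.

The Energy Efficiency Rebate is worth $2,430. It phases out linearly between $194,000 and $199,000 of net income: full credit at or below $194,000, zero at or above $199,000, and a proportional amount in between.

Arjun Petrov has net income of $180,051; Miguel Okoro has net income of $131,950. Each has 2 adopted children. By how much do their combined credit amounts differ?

Arjun ($180,051): Adoption Credit: base = 2 × $12,750 = $25,500. income exceeds $105,000 by $75,051 → 151 increments × $250 = $37,750 ≥ base, so the credit is $0. Energy Efficiency Rebate: $180,051 is at or below the $194,000 threshold, so the full $2,430 applies. total $0 + $2,430 = $2,430
Miguel ($131,950): Adoption Credit: base = 2 × $12,750 = $25,500. income exceeds $105,000 by $26,950, which is 54 full-or-partial $500 increments; reduction = 54 × $250 = $13,500, leaving $12,000. Energy Efficiency Rebate: $131,950 is at or below the $194,000 threshold, so the full $2,430 applies. total $12,000 + $2,430 = $14,430
Difference: |$2,430 − $14,430| = $12,000.

$12,000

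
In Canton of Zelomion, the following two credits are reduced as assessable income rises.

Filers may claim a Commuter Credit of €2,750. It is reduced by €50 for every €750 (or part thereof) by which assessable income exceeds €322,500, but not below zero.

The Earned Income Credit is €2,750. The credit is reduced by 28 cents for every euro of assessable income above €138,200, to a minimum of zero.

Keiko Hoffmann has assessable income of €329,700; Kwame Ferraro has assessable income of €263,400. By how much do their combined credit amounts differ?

€500

Keiko (€329,700): Commuter Credit: income exceeds €322,500 by €7,200, which is 10 full-or-partial €750 increments; reduction = 10 × €50 = €500, leaving €2,250. Earned Income Credit: 28% of the €191,500 excess over €138,200 is €53,620 ≥ base, so the credit is €0. total €2,250 + €0 = €2,250
Kwame (€263,400): Commuter Credit: €263,400 is at or below the €322,500 threshold, so the full €2,750 applies. Earned Income Credit: 28% of the €125,200 excess over €138,200 is €35,056 ≥ base, so the credit is €0. total €2,750 + €0 = €2,750
Difference: |€2,250 − €2,750| = €500.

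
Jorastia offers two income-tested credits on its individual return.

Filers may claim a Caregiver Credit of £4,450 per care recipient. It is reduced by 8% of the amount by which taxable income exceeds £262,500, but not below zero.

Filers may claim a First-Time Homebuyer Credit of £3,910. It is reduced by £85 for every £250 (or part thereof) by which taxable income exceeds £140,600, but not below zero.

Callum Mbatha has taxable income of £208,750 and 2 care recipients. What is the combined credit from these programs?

Caregiver Credit: base = 2 × £4,450 = £8,900. £208,750 is at or below the £262,500 threshold, so the full £8,900 applies.
First-Time Homebuyer Credit: income exceeds £140,600 by £68,150 → 273 increments × £85 = £23,205 ≥ base, so the credit is £0.
Total: £8,900 + £0 = £8,900.

£8,900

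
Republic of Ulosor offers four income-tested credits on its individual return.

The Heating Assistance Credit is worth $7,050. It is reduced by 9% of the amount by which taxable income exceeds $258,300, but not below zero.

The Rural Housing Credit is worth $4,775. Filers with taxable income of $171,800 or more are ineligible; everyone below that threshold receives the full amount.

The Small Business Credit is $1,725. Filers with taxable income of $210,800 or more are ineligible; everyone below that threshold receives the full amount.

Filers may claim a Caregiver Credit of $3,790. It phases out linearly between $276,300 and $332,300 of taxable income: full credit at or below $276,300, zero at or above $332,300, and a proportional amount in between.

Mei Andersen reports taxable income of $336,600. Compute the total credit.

$3

Heating Assistance Credit: 9% of the $78,300 excess over $258,300 is $7,047; credit = $7,050 − $7,047 = $3.
Rural Housing Credit: $336,600 meets or exceeds the $171,800 cutoff, so the credit is $0.
Small Business Credit: $336,600 meets or exceeds the $210,800 cutoff, so the credit is $0.
Caregiver Credit: $336,600 is at or above $332,300, so the credit is $0.
Total: $3 + $0 + $0 + $0 = $3.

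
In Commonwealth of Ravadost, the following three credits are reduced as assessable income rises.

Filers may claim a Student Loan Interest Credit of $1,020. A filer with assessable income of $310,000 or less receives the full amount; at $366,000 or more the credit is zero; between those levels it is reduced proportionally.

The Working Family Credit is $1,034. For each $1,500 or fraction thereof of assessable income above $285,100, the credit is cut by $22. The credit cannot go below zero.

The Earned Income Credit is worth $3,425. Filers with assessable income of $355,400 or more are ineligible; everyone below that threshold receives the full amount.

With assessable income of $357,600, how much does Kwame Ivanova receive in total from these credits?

Student Loan Interest Credit: $357,600 is $47,600 into a $56,000 phase-out range, leaving 8,400/56,000 of the credit: $1,020 × 8,400/56,000 = $153.
Working Family Credit: income exceeds $285,100 by $72,500 → 49 increments × $22 = $1,078 ≥ base, so the credit is $0.
Earned Income Credit: $357,600 meets or exceeds the $355,400 cutoff, so the credit is $0.
Total: $153 + $0 + $0 = $153.

$153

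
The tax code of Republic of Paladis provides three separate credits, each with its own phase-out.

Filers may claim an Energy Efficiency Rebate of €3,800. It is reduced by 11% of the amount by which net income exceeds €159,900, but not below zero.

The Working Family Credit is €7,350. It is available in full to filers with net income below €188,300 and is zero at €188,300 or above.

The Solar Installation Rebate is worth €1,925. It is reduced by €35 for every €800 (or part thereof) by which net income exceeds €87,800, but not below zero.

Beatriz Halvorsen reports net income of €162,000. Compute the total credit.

€10,919

Energy Efficiency Rebate: 11% of the €2,100 excess over €159,900 is €231; credit = €3,800 − €231 = €3,569.
Working Family Credit: €162,000 is below the €188,300 cutoff, so the full €7,350 applies.
Solar Installation Rebate: income exceeds €87,800 by €74,200 → 93 increments × €35 = €3,255 ≥ base, so the credit is €0.
Total: €3,569 + €7,350 + €0 = €10,919.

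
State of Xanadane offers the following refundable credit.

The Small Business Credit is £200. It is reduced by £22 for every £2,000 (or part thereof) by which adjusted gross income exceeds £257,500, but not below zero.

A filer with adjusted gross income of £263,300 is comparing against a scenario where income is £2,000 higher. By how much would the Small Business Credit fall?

At £263,300 — income exceeds £257,500 by £5,800, which is 3 full-or-partial £2,000 increments; reduction = 3 × £22 = £66, leaving £134.
At £265,300 — income exceeds £257,500 by £7,800, which is 4 full-or-partial £2,000 increments; reduction = 4 × £22 = £88, leaving £112.
Lost: £134 − £112 = £22.

£22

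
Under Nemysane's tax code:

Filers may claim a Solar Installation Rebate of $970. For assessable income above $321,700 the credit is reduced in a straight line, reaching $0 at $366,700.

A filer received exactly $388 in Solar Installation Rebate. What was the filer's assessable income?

$388 is 388/970 of the full $970, so 582/970 of the $45,000 range has been used: income = $321,700 + $45,000 × 582/970 = $348,700.

$348,700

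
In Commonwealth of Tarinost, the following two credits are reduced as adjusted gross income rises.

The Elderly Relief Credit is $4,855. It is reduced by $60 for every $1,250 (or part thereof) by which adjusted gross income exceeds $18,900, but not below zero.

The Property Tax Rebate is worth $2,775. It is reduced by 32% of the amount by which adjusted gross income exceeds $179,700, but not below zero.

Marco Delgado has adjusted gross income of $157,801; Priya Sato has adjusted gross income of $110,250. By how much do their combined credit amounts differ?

Marco ($157,801): Elderly Relief Credit: income exceeds $18,900 by $138,901 → 112 increments × $60 = $6,720 ≥ base, so the credit is $0. Property Tax Rebate: $157,801 is at or below the $179,700 threshold, so the full $2,775 applies. total $0 + $2,775 = $2,775
Priya ($110,250): Elderly Relief Credit: income exceeds $18,900 by $91,350, which is 74 full-or-partial $1,250 increments; reduction = 74 × $60 = $4,440, leaving $415. Property Tax Rebate: $110,250 is at or below the $179,700 threshold, so the full $2,775 applies. total $415 + $2,775 = $3,190
Difference: |$2,775 − $3,190| = $415.

$415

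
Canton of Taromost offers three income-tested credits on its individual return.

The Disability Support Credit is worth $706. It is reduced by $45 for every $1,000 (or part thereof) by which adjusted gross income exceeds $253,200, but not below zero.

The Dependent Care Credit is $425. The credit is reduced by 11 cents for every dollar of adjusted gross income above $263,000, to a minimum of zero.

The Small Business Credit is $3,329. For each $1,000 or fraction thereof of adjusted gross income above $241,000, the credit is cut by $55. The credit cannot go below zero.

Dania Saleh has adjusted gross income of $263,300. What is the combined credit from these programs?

$2,667

Disability Support Credit: income exceeds $253,200 by $10,100, which is 11 full-or-partial $1,000 increments; reduction = 11 × $45 = $495, leaving $211.
Dependent Care Credit: 11% of the $300 excess over $263,000 is $33; credit = $425 − $33 = $392.
Small Business Credit: income exceeds $241,000 by $22,300, which is 23 full-or-partial $1,000 increments; reduction = 23 × $55 = $1,265, leaving $2,064.
Total: $211 + $392 + $2,064 = $2,667.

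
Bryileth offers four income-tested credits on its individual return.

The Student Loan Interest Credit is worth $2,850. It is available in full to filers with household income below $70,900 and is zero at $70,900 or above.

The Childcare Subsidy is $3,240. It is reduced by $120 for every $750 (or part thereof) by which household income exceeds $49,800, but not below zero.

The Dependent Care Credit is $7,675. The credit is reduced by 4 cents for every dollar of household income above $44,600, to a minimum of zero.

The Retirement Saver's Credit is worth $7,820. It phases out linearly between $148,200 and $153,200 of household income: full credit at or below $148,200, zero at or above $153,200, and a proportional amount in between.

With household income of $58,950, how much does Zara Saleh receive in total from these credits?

Student Loan Interest Credit: $58,950 is below the $70,900 cutoff, so the full $2,850 applies.
Childcare Subsidy: income exceeds $49,800 by $9,150, which is 13 full-or-partial $750 increments; reduction = 13 × $120 = $1,560, leaving $1,680.
Dependent Care Credit: 4% of the $14,350 excess over $44,600 is $574; credit = $7,675 − $574 = $7,101.
Retirement Saver's Credit: $58,950 is at or below the $148,200 threshold, so the full $7,820 applies.
Total: $2,850 + $1,680 + $7,101 + $7,820 = $19,451.

$19,451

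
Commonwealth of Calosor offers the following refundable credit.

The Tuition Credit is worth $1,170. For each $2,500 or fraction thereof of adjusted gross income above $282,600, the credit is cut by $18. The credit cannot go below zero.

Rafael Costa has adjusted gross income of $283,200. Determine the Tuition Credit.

$1,152

Tuition Credit: income exceeds $282,600 by $600, which is 1 full-or-partial $2,500 increment; reduction = 1 × $18 = $18, leaving $1,152.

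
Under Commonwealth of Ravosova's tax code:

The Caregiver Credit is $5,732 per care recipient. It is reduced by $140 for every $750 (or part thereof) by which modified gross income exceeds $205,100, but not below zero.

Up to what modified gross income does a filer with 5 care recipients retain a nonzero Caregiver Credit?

$358,100

Full credit = 5 × $5,732 = $28,660.
After 204 increments the reduction is 204 × $140 = $28,560, leaving $100; one more increment wipes it out. Increment 204 ends at excess 204 × $750 = $153,000, so the highest qualifying income is $205,100 + $153,000 = $358,100.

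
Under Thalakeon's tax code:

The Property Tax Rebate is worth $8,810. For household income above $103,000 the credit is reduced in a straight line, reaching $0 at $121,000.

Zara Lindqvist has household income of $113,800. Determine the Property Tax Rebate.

Property Tax Rebate: $113,800 is $10,800 into a $18,000 phase-out range, leaving 7,200/18,000 of the credit: $8,810 × 7,200/18,000 = $3,524.

$3,524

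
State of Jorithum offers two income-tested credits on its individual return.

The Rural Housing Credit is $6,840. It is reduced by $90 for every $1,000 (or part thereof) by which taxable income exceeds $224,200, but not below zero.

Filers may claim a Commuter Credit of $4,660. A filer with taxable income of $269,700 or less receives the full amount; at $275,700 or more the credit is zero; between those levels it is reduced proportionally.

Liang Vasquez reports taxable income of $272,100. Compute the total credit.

Rural Housing Credit: income exceeds $224,200 by $47,900, which is 48 full-or-partial $1,000 increments; reduction = 48 × $90 = $4,320, leaving $2,520.
Commuter Credit: $272,100 is $2,400 into a $6,000 phase-out range, leaving 3,600/6,000 of the credit: $4,660 × 3,600/6,000 = $2,796.
Total: $2,520 + $2,796 = $5,316.

$5,316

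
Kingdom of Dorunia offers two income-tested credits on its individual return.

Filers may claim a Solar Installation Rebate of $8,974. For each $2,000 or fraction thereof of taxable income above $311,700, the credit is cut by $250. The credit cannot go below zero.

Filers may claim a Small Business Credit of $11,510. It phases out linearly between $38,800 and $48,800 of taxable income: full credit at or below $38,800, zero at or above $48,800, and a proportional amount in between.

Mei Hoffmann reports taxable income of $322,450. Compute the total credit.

$7,474

Solar Installation Rebate: income exceeds $311,700 by $10,750, which is 6 full-or-partial $2,000 increments; reduction = 6 × $250 = $1,500, leaving $7,474.
Small Business Credit: $322,450 is at or above $48,800, so the credit is $0.
Total: $7,474 + $0 = $7,474.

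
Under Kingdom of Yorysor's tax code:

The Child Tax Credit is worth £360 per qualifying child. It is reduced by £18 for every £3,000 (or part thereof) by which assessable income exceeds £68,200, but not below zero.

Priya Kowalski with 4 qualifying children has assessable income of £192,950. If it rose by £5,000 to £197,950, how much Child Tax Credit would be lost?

£36

At £192,950 — base = 4 × £360 = £1,440. income exceeds £68,200 by £124,750, which is 42 full-or-partial £3,000 increments; reduction = 42 × £18 = £756, leaving £684.
At £197,950 — base = 4 × £360 = £1,440. income exceeds £68,200 by £129,750, which is 44 full-or-partial £3,000 increments; reduction = 44 × £18 = £792, leaving £648.
Lost: £684 − £648 = £36.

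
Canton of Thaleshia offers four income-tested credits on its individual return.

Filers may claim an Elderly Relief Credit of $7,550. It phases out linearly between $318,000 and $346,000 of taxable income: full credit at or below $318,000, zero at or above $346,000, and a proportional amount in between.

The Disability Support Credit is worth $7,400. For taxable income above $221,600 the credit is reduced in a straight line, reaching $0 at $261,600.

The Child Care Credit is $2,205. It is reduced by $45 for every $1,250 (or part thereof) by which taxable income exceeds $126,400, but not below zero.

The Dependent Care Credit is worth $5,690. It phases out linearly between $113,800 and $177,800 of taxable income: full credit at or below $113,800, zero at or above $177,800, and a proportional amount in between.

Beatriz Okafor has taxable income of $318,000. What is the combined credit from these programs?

$7,550

Elderly Relief Credit: $318,000 is at or below the $318,000 threshold, so the full $7,550 applies.
Disability Support Credit: $318,000 is at or above $261,600, so the credit is $0.
Child Care Credit: income exceeds $126,400 by $191,600 → 154 increments × $45 = $6,930 ≥ base, so the credit is $0.
Dependent Care Credit: $318,000 is at or above $177,800, so the credit is $0.
Total: $7,550 + $0 + $0 + $0 = $7,550.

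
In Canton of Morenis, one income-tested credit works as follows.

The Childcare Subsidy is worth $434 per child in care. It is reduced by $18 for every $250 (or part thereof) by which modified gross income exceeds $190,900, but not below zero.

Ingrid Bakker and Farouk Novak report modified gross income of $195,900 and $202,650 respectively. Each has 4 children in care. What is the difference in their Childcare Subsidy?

Ingrid ($195,900): Childcare Subsidy: base = 4 × $434 = $1,736. income exceeds $190,900 by $5,000, which is 20 full-or-partial $250 increments; reduction = 20 × $18 = $360, leaving $1,376.
Farouk ($202,650): Childcare Subsidy: base = 4 × $434 = $1,736. income exceeds $190,900 by $11,750, which is 47 full-or-partial $250 increments; reduction = 47 × $18 = $846, leaving $890.
Difference: |$1,376 − $890| = $486.

$486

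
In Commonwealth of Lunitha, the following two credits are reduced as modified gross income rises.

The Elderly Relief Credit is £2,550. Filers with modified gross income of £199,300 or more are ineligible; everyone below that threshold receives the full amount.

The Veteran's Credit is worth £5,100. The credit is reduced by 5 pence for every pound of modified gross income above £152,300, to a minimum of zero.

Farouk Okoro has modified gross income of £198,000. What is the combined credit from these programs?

£5,365

Elderly Relief Credit: £198,000 is below the £199,300 cutoff, so the full £2,550 applies.
Veteran's Credit: 5% of the £45,700 excess over £152,300 is £2,285; credit = £5,100 − £2,285 = £2,815.
Total: £2,550 + £2,815 = £5,365.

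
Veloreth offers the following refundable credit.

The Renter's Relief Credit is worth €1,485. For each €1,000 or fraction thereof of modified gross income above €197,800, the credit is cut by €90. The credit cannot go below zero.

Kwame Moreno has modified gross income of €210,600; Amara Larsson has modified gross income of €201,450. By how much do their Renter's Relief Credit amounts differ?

Kwame (€210,600): Renter's Relief Credit: income exceeds €197,800 by €12,800, which is 13 full-or-partial €1,000 increments; reduction = 13 × €90 = €1,170, leaving €315.
Amara (€201,450): Renter's Relief Credit: income exceeds €197,800 by €3,650, which is 4 full-or-partial €1,000 increments; reduction = 4 × €90 = €360, leaving €1,125.
Difference: |€315 − €1,125| = €810.

€810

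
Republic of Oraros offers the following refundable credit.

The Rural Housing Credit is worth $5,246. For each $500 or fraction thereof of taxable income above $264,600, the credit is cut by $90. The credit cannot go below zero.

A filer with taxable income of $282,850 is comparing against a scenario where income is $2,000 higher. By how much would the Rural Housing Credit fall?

At $282,850 — income exceeds $264,600 by $18,250, which is 37 full-or-partial $500 increments; reduction = 37 × $90 = $3,330, leaving $1,916.
At $284,850 — income exceeds $264,600 by $20,250, which is 41 full-or-partial $500 increments; reduction = 41 × $90 = $3,690, leaving $1,556.
Lost: $1,916 − $1,556 = $360.

$360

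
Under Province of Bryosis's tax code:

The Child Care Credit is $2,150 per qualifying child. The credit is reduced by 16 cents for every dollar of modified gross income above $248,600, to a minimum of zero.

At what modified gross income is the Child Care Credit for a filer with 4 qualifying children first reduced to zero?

Full credit = 4 × $2,150 = $8,600.
The credit falls by 16% of each dollar above $248,600, so it reaches zero when the excess is $8,600 / 16% = $53,750: income = $248,600 + $53,750 = $302,350.

$302,350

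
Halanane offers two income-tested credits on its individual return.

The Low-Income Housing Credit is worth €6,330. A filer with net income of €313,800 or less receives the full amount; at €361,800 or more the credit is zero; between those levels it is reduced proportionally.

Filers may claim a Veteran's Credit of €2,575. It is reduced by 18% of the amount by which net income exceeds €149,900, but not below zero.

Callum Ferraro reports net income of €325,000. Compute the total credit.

€4,853

Low-Income Housing Credit: €325,000 is €11,200 into a €48,000 phase-out range, leaving 36,800/48,000 of the credit: €6,330 × 36,800/48,000 = €4,853.
Veteran's Credit: 18% of the €175,100 excess over €149,900 is €31,518 ≥ base, so the credit is €0.
Total: €4,853 + €0 = €4,853.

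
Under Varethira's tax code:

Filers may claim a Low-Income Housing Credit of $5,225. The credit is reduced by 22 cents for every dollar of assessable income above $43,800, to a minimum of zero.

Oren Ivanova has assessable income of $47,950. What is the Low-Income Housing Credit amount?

Low-Income Housing Credit: 22% of the $4,150 excess over $43,800 is $913; credit = $5,225 − $913 = $4,312.

$4,312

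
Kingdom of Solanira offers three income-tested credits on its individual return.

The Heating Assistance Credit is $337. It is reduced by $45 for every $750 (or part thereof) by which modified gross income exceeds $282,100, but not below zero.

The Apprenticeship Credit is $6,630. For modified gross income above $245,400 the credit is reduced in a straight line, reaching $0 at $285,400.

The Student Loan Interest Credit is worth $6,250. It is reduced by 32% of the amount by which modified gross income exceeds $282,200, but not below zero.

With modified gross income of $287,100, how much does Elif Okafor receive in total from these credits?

$4,704

Heating Assistance Credit: income exceeds $282,100 by $5,000, which is 7 full-or-partial $750 increments; reduction = 7 × $45 = $315, leaving $22.
Apprenticeship Credit: $287,100 is at or above $285,400, so the credit is $0.
Student Loan Interest Credit: 32% of the $4,900 excess over $282,200 is $1,568; credit = $6,250 − $1,568 = $4,682.
Total: $22 + $0 + $4,682 = $4,704.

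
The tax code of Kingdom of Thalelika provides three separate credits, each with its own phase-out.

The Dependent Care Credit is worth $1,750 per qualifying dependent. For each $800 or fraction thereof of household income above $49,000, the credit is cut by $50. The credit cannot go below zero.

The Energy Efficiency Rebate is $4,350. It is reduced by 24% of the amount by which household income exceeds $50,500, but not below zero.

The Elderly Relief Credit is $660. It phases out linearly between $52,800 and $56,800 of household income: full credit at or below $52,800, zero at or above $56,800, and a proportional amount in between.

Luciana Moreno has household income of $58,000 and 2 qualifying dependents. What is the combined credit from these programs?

Dependent Care Credit: base = 2 × $1,750 = $3,500. income exceeds $49,000 by $9,000, which is 12 full-or-partial $800 increments; reduction = 12 × $50 = $600, leaving $2,900.
Energy Efficiency Rebate: 24% of the $7,500 excess over $50,500 is $1,800; credit = $4,350 − $1,800 = $2,550.
Elderly Relief Credit: $58,000 is at or above $56,800, so the credit is $0.
Total: $2,900 + $2,550 + $0 = $5,450.

$5,450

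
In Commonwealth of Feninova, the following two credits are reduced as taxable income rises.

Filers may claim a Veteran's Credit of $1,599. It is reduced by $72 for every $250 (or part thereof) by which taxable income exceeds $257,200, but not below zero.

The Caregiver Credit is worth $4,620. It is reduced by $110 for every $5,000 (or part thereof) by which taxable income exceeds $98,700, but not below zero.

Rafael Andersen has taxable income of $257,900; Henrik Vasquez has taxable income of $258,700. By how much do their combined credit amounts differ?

Rafael ($257,900): Veteran's Credit: income exceeds $257,200 by $700, which is 3 full-or-partial $250 increments; reduction = 3 × $72 = $216, leaving $1,383. Caregiver Credit: income exceeds $98,700 by $159,200, which is 32 full-or-partial $5,000 increments; reduction = 32 × $110 = $3,520, leaving $1,100. total $1,383 + $1,100 = $2,483
Henrik ($258,700): Veteran's Credit: income exceeds $257,200 by $1,500, which is 6 full-or-partial $250 increments; reduction = 6 × $72 = $432, leaving $1,167. Caregiver Credit: income exceeds $98,700 by $160,000, which is 32 full-or-partial $5,000 increments; reduction = 32 × $110 = $3,520, leaving $1,100. total $1,167 + $1,100 = $2,267
Difference: |$2,483 − $2,267| = $216.

$216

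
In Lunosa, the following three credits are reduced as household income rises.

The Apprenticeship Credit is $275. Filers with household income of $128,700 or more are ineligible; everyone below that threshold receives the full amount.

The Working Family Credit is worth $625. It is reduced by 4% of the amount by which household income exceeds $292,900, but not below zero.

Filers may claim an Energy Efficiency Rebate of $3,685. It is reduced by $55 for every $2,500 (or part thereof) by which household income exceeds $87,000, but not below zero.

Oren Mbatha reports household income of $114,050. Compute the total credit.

Apprenticeship Credit: $114,050 is below the $128,700 cutoff, so the full $275 applies.
Working Family Credit: $114,050 is at or below the $292,900 threshold, so the full $625 applies.
Energy Efficiency Rebate: income exceeds $87,000 by $27,050, which is 11 full-or-partial $2,500 increments; reduction = 11 × $55 = $605, leaving $3,080.
Total: $275 + $625 + $3,080 = $3,980.

$3,980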